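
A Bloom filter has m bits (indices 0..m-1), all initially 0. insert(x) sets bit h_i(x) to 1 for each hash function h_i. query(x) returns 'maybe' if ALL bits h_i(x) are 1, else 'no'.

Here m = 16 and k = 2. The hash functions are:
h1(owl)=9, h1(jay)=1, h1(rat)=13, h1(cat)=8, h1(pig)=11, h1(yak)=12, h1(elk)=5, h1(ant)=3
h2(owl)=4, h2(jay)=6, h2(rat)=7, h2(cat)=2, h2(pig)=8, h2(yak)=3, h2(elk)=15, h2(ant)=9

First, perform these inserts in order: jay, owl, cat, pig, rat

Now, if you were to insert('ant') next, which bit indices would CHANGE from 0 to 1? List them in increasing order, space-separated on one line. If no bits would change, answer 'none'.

Start: bits=0000000000000000
After insert 'jay': sets bits 1 6 -> bits=0100001000000000
After insert 'owl': sets bits 4 9 -> bits=0100101001000000
After insert 'cat': sets bits 2 8 -> bits=0110101011000000
After insert 'pig': sets bits 8 11 -> bits=0110101011010000
After insert 'rat': sets bits 7 13 -> bits=0110101111010100
insert 'ant' would touch bits 3 9; currently bit3=0, bit9=1
Bits that are 0 among those (would change 0->1): 3

Answer: 3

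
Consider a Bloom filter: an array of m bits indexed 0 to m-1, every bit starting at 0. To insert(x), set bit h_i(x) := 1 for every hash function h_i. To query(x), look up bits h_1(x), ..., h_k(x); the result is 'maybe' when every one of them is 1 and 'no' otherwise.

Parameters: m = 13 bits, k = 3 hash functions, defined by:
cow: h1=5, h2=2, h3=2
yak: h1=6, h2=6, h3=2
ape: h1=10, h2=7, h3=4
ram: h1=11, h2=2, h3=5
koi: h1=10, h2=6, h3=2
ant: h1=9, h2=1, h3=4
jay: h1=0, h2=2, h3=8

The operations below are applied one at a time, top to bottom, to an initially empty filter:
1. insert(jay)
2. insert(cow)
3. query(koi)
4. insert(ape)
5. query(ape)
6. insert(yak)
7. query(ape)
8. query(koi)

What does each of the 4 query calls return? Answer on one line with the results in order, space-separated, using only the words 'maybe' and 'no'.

Start: bits=0000000000000
Op 1: insert jay -> sets bits 0 2 8 -> bits=1010000010000
Op 2: insert cow -> sets bits 2 5 -> bits=1010010010000
Op 3: query koi -> checks bit2=1, bit6=0, bit10=0 (has a 0) -> no
Op 4: insert ape -> sets bits 4 7 10 -> bits=1010110110100
Op 5: query ape -> checks bit4=1, bit7=1, bit10=1 (all 1) -> maybe
Op 6: insert yak -> sets bits 2 6 -> bits=1010111110100
Op 7: query ape -> checks bit4=1, bit7=1, bit10=1 (all 1) -> maybe
Op 8: query koi -> checks bit2=1, bit6=1, bit10=1 (all 1) -> maybe
Query results in order: no maybe maybe maybe

Answer: no maybe maybe maybe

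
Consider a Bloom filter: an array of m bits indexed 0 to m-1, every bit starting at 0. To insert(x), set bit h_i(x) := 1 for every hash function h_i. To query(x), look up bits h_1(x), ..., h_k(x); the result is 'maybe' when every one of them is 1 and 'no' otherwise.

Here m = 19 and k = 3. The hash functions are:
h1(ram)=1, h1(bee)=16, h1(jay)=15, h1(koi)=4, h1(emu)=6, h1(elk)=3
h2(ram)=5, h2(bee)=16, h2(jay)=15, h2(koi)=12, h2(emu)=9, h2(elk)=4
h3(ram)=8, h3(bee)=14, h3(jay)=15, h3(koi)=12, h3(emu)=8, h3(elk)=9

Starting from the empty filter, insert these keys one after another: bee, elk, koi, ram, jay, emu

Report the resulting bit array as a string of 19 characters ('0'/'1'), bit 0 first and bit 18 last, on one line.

Start: bits=0000000000000000000
After insert 'bee': sets bits 14 16 -> bits=0000000000000010100
After insert 'elk': sets bits 3 4 9 -> bits=0001100001000010100
After insert 'koi': sets bits 4 12 -> bits=0001100001001010100
After insert 'ram': sets bits 1 5 8 -> bits=0101110011001010100
After insert 'jay': sets bits 15 -> bits=0101110011001011100
After insert 'emu': sets bits 6 8 9 -> bits=0101111011001011100

Answer: 0101111011001011100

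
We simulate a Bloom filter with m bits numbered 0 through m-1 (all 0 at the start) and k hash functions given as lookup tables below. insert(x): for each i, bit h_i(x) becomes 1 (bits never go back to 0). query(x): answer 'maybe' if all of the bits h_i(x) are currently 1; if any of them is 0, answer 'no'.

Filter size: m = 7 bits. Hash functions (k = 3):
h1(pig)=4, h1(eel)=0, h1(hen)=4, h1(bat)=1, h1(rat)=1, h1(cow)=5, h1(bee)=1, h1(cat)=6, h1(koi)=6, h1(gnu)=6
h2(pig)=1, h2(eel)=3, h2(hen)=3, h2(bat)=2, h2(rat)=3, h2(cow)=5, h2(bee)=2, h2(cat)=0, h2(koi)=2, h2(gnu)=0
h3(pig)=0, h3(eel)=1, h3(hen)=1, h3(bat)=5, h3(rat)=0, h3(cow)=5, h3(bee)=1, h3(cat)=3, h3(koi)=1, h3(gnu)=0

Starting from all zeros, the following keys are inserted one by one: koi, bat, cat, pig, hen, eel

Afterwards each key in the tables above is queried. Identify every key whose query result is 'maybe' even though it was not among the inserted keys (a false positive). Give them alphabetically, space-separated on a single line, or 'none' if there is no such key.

Start: bits=0000000
After insert 'koi': sets bits 1 2 6 -> bits=0110001
After insert 'bat': sets bits 1 2 5 -> bits=0110011
After insert 'cat': sets bits 0 3 6 -> bits=1111011
After insert 'pig': sets bits 0 1 4 -> bits=1111111
After insert 'hen': sets bits 1 3 4 -> bits=1111111
After insert 'eel': sets bits 0 1 3 -> bits=1111111
Not inserted: bee cow gnu rat — query each against bits=1111111:
query bee: checks bit1=1, bit2=1 (all 1) -> maybe => FALSE POSITIVE
query cow: checks bit5=1 (all 1) -> maybe => FALSE POSITIVE
query gnu: checks bit0=1, bit6=1 (all 1) -> maybe => FALSE POSITIVE
query rat: checks bit0=1, bit1=1, bit3=1 (all 1) -> maybe => FALSE POSITIVE
False positives (alphabetical): bee cow gnu rat

Answer: bee cow gnu rat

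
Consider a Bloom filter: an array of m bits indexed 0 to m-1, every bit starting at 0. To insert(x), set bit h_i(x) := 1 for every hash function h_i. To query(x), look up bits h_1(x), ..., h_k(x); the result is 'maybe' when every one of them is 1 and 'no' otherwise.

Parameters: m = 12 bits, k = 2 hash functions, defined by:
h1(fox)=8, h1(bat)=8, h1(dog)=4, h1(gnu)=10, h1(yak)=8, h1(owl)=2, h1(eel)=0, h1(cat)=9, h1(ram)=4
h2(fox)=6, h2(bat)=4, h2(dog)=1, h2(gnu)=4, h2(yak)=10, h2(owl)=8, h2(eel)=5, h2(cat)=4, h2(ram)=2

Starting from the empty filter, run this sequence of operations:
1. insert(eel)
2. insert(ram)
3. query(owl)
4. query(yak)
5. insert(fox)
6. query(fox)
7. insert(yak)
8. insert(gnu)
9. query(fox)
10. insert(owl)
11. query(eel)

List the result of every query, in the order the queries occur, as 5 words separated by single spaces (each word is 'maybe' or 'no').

Answer: no no maybe maybe maybe

Derivation:
Start: bits=000000000000
Op 1: insert eel -> sets bits 0 5 -> bits=100001000000
Op 2: insert ram -> sets bits 2 4 -> bits=101011000000
Op 3: query owl -> checks bit2=1, bit8=0 (has a 0) -> no
Op 4: query yak -> checks bit8=0, bit10=0 (has a 0) -> no
Op 5: insert fox -> sets bits 6 8 -> bits=101011101000
Op 6: query fox -> checks bit6=1, bit8=1 (all 1) -> maybe
Op 7: insert yak -> sets bits 8 10 -> bits=101011101010
Op 8: insert gnu -> sets bits 4 10 -> bits=101011101010
Op 9: query fox -> checks bit6=1, bit8=1 (all 1) -> maybe
Op 10: insert owl -> sets bits 2 8 -> bits=101011101010
Op 11: query eel -> checks bit0=1, bit5=1 (all 1) -> maybe
Query results in order: no no maybe maybe maybe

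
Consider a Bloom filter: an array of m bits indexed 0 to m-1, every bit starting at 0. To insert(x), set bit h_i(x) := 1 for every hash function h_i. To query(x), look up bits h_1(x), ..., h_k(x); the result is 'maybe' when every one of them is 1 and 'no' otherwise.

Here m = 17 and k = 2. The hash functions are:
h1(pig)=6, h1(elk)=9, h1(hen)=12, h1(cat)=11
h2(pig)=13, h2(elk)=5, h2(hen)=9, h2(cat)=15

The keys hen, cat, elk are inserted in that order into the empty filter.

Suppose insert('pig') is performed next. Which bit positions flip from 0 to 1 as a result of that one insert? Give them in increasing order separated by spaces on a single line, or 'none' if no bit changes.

Answer: 6 13

Derivation:
Start: bits=00000000000000000
After insert 'hen': sets bits 9 12 -> bits=00000000010010000
After insert 'cat': sets bits 11 15 -> bits=00000000010110010
After insert 'elk': sets bits 5 9 -> bits=00000100010110010
insert 'pig' would touch bits 6 13; currently bit6=0, bit13=0
Bits that are 0 among those (would change 0->1): 6 13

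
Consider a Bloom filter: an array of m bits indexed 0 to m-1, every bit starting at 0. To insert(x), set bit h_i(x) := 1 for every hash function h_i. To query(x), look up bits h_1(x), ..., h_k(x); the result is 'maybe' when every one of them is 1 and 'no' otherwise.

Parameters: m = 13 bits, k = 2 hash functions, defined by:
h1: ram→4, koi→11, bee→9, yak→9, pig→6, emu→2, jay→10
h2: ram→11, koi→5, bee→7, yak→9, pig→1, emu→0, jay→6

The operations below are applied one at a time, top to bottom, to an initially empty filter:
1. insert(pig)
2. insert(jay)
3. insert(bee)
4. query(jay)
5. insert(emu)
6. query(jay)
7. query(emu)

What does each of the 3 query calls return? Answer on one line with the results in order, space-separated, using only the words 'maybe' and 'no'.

Answer: maybe maybe maybe

Derivation:
Start: bits=0000000000000
Op 1: insert pig -> sets bits 1 6 -> bits=0100001000000
Op 2: insert jay -> sets bits 6 10 -> bits=0100001000100
Op 3: insert bee -> sets bits 7 9 -> bits=0100001101100
Op 4: query jay -> checks bit6=1, bit10=1 (all 1) -> maybe
Op 5: insert emu -> sets bits 0 2 -> bits=1110001101100
Op 6: query jay -> checks bit6=1, bit10=1 (all 1) -> maybe
Op 7: query emu -> checks bit0=1, bit2=1 (all 1) -> maybe
Query results in order: maybe maybe maybe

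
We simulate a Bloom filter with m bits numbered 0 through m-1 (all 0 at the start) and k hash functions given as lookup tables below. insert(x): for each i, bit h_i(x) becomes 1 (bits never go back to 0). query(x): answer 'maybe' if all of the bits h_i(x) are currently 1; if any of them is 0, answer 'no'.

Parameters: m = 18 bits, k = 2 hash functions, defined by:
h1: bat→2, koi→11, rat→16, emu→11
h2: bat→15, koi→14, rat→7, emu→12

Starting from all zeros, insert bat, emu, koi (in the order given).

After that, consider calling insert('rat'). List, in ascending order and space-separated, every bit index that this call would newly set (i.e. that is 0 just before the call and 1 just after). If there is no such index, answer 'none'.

Answer: 7 16

Derivation:
Start: bits=000000000000000000
After insert 'bat': sets bits 2 15 -> bits=001000000000000100
After insert 'emu': sets bits 11 12 -> bits=001000000001100100
After insert 'koi': sets bits 11 14 -> bits=001000000001101100
insert 'rat' would touch bits 7 16; currently bit7=0, bit16=0
Bits that are 0 among those (would change 0->1): 7 16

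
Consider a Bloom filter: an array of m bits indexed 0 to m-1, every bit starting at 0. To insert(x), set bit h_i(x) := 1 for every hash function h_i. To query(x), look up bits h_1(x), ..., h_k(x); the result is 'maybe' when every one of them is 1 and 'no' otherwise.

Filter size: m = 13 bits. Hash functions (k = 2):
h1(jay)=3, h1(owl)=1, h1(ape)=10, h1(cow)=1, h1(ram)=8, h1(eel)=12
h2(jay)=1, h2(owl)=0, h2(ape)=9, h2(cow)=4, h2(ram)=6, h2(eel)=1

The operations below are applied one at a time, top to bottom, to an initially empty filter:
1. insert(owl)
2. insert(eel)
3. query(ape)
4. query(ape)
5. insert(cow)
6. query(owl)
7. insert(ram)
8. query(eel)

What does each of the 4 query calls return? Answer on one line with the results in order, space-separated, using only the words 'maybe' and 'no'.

Start: bits=0000000000000
Op 1: insert owl -> sets bits 0 1 -> bits=1100000000000
Op 2: insert eel -> sets bits 1 12 -> bits=1100000000001
Op 3: query ape -> checks bit9=0, bit10=0 (has a 0) -> no
Op 4: query ape -> checks bit9=0, bit10=0 (has a 0) -> no
Op 5: insert cow -> sets bits 1 4 -> bits=1100100000001
Op 6: query owl -> checks bit0=1, bit1=1 (all 1) -> maybe
Op 7: insert ram -> sets bits 6 8 -> bits=1100101010001
Op 8: query eel -> checks bit1=1, bit12=1 (all 1) -> maybe
Query results in order: no no maybe maybe

Answer: no no maybe maybe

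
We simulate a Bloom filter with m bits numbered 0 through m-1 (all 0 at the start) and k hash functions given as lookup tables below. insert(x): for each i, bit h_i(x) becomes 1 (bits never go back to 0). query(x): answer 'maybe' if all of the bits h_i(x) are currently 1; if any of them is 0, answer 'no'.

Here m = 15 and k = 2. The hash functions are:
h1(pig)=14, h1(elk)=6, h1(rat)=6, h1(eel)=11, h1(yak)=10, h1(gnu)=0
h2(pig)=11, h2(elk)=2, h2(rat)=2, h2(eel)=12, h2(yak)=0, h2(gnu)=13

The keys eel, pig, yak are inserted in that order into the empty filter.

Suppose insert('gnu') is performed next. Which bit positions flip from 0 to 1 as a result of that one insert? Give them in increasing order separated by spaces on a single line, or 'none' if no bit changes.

Start: bits=000000000000000
After insert 'eel': sets bits 11 12 -> bits=000000000001100
After insert 'pig': sets bits 11 14 -> bits=000000000001101
After insert 'yak': sets bits 0 10 -> bits=100000000011101
insert 'gnu' would touch bits 0 13; currently bit0=1, bit13=0
Bits that are 0 among those (would change 0->1): 13

Answer: 13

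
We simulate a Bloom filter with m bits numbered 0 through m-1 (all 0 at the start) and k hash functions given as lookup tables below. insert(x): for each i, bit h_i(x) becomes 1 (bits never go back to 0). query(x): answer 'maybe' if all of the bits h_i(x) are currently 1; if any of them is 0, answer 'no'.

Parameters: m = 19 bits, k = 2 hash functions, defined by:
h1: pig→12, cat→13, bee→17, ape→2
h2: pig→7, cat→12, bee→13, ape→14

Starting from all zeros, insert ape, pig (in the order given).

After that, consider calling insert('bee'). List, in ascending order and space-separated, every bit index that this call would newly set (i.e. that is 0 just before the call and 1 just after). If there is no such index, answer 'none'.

Answer: 13 17

Derivation:
Start: bits=0000000000000000000
After insert 'ape': sets bits 2 14 -> bits=0010000000000010000
After insert 'pig': sets bits 7 12 -> bits=0010000100001010000
insert 'bee' would touch bits 13 17; currently bit13=0, bit17=0
Bits that are 0 among those (would change 0->1): 13 17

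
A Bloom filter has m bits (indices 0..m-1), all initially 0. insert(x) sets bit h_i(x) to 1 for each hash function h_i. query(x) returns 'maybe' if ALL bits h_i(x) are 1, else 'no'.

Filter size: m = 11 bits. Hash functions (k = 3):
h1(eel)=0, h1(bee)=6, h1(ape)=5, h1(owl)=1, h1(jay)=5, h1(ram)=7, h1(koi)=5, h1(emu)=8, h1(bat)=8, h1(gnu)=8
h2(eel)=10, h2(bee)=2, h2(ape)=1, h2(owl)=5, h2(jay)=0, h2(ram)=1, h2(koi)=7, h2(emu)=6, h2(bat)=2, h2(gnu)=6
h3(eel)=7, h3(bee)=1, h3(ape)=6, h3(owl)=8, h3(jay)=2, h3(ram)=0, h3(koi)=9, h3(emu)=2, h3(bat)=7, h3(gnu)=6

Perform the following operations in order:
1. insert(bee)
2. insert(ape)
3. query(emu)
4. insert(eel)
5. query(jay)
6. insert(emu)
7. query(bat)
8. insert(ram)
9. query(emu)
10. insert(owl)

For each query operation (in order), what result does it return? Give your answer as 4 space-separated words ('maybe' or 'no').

Answer: no maybe maybe maybe

Derivation:
Start: bits=00000000000
Op 1: insert bee -> sets bits 1 2 6 -> bits=01100010000
Op 2: insert ape -> sets bits 1 5 6 -> bits=01100110000
Op 3: query emu -> checks bit2=1, bit6=1, bit8=0 (has a 0) -> no
Op 4: insert eel -> sets bits 0 7 10 -> bits=11100111001
Op 5: query jay -> checks bit0=1, bit2=1, bit5=1 (all 1) -> maybe
Op 6: insert emu -> sets bits 2 6 8 -> bits=11100111101
Op 7: query bat -> checks bit2=1, bit7=1, bit8=1 (all 1) -> maybe
Op 8: insert ram -> sets bits 0 1 7 -> bits=11100111101
Op 9: query emu -> checks bit2=1, bit6=1, bit8=1 (all 1) -> maybe
Op 10: insert owl -> sets bits 1 5 8 -> bits=11100111101
Query results in order: no maybe maybe maybe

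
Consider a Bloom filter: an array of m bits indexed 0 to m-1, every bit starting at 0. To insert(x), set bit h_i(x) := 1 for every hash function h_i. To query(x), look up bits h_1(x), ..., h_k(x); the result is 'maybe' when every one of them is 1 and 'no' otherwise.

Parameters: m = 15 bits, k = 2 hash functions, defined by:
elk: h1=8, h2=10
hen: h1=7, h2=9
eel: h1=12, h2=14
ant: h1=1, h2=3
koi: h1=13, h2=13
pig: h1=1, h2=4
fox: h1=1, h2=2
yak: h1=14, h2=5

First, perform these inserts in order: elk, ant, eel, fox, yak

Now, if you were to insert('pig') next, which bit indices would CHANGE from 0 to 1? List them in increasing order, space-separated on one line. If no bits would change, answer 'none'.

Start: bits=000000000000000
After insert 'elk': sets bits 8 10 -> bits=000000001010000
After insert 'ant': sets bits 1 3 -> bits=010100001010000
After insert 'eel': sets bits 12 14 -> bits=010100001010101
After insert 'fox': sets bits 1 2 -> bits=011100001010101
After insert 'yak': sets bits 5 14 -> bits=011101001010101
insert 'pig' would touch bits 1 4; currently bit1=1, bit4=0
Bits that are 0 among those (would change 0->1): 4

Answer: 4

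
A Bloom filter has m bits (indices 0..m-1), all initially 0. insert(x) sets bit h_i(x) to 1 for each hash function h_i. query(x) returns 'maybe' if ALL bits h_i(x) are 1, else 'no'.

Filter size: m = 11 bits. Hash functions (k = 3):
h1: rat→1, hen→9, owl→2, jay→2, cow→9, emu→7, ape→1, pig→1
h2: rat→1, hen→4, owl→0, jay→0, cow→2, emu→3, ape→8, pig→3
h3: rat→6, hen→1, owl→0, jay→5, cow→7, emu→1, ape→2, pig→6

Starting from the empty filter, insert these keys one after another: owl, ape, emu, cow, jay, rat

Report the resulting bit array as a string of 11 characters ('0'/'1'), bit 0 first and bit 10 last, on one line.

Answer: 11110111110

Derivation:
Start: bits=00000000000
After insert 'owl': sets bits 0 2 -> bits=10100000000
After insert 'ape': sets bits 1 2 8 -> bits=11100000100
After insert 'emu': sets bits 1 3 7 -> bits=11110001100
After insert 'cow': sets bits 2 7 9 -> bits=11110001110
After insert 'jay': sets bits 0 2 5 -> bits=11110101110
After insert 'rat': sets bits 1 6 -> bits=11110111110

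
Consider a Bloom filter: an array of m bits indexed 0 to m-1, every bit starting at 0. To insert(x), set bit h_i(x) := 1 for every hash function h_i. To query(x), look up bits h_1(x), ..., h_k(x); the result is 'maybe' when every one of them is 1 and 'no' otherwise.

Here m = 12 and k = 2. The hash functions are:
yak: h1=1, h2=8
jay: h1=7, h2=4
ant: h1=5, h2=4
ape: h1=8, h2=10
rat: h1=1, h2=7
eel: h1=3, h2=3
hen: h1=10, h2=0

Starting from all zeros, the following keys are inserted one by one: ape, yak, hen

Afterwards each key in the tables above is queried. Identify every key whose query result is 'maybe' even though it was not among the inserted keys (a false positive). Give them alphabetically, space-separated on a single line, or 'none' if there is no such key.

Answer: none

Derivation:
Start: bits=000000000000
After insert 'ape': sets bits 8 10 -> bits=000000001010
After insert 'yak': sets bits 1 8 -> bits=010000001010
After insert 'hen': sets bits 0 10 -> bits=110000001010
Not inserted: ant eel jay rat — query each against bits=110000001010:
query ant: checks bit4=0, bit5=0 (has a 0) -> no => not a false positive
query eel: checks bit3=0 (has a 0) -> no => not a false positive
query jay: checks bit4=0, bit7=0 (has a 0) -> no => not a false positive
query rat: checks bit1=1, bit7=0 (has a 0) -> no => not a false positive
False positives (alphabetical): none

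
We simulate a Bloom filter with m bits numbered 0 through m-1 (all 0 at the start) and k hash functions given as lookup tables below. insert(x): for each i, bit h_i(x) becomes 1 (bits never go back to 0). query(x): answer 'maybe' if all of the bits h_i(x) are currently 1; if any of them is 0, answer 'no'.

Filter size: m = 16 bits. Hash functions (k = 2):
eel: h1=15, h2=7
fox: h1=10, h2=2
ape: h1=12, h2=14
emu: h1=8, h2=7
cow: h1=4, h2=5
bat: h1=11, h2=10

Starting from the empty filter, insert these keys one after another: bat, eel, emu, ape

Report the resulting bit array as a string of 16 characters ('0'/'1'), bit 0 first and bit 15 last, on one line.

Start: bits=0000000000000000
After insert 'bat': sets bits 10 11 -> bits=0000000000110000
After insert 'eel': sets bits 7 15 -> bits=0000000100110001
After insert 'emu': sets bits 7 8 -> bits=0000000110110001
After insert 'ape': sets bits 12 14 -> bits=0000000110111011

Answer: 0000000110111011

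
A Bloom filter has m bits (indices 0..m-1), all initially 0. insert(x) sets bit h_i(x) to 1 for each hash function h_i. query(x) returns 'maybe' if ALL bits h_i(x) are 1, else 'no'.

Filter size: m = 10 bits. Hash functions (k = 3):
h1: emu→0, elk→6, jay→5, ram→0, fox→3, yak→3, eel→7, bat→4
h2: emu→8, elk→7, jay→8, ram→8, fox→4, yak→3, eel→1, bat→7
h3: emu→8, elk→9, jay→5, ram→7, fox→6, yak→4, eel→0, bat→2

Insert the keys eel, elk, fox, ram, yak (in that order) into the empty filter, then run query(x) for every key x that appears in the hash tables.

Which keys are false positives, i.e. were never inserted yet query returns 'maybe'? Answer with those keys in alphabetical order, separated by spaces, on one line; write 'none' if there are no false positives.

Answer: emu

Derivation:
Start: bits=0000000000
After insert 'eel': sets bits 0 1 7 -> bits=1100000100
After insert 'elk': sets bits 6 7 9 -> bits=1100001101
After insert 'fox': sets bits 3 4 6 -> bits=1101101101
After insert 'ram': sets bits 0 7 8 -> bits=1101101111
After insert 'yak': sets bits 3 4 -> bits=1101101111
Not inserted: bat emu jay — query each against bits=1101101111:
query bat: checks bit2=0, bit4=1, bit7=1 (has a 0) -> no => not a false positive
query emu: checks bit0=1, bit8=1 (all 1) -> maybe => FALSE POSITIVE
query jay: checks bit5=0, bit8=1 (has a 0) -> no => not a false positive
False positives (alphabetical): emu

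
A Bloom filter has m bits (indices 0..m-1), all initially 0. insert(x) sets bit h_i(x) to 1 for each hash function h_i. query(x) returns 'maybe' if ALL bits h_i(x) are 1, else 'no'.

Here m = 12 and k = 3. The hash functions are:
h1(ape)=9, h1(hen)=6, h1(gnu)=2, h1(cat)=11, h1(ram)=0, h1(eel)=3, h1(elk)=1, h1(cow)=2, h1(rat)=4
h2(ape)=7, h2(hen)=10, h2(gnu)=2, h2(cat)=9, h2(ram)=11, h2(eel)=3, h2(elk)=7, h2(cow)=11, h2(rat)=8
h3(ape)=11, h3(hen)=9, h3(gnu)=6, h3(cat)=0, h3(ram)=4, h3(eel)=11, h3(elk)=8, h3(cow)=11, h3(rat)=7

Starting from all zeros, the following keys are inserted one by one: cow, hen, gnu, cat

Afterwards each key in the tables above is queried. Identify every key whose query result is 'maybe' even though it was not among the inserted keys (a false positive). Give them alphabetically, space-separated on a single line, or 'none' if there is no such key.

Answer: none

Derivation:
Start: bits=000000000000
After insert 'cow': sets bits 2 11 -> bits=001000000001
After insert 'hen': sets bits 6 9 10 -> bits=001000100111
After insert 'gnu': sets bits 2 6 -> bits=001000100111
After insert 'cat': sets bits 0 9 11 -> bits=101000100111
Not inserted: ape eel elk ram rat — query each against bits=101000100111:
query ape: checks bit7=0, bit9=1, bit11=1 (has a 0) -> no => not a false positive
query eel: checks bit3=0, bit11=1 (has a 0) -> no => not a false positive
query elk: checks bit1=0, bit7=0, bit8=0 (has a 0) -> no => not a false positive
query ram: checks bit0=1, bit4=0, bit11=1 (has a 0) -> no => not a false positive
query rat: checks bit4=0, bit7=0, bit8=0 (has a 0) -> no => not a false positive
False positives (alphabetical): none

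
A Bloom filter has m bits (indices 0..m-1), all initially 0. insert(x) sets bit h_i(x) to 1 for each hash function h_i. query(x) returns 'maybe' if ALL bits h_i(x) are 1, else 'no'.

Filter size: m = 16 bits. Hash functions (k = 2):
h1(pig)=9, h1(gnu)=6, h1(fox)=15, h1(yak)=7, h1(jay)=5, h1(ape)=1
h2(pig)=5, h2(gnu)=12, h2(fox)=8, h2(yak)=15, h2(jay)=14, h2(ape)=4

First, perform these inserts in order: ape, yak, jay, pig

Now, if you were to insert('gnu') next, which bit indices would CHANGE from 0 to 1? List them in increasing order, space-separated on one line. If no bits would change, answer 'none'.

Answer: 6 12

Derivation:
Start: bits=0000000000000000
After insert 'ape': sets bits 1 4 -> bits=0100100000000000
After insert 'yak': sets bits 7 15 -> bits=0100100100000001
After insert 'jay': sets bits 5 14 -> bits=0100110100000011
After insert 'pig': sets bits 5 9 -> bits=0100110101000011
insert 'gnu' would touch bits 6 12; currently bit6=0, bit12=0
Bits that are 0 among those (would change 0->1): 6 12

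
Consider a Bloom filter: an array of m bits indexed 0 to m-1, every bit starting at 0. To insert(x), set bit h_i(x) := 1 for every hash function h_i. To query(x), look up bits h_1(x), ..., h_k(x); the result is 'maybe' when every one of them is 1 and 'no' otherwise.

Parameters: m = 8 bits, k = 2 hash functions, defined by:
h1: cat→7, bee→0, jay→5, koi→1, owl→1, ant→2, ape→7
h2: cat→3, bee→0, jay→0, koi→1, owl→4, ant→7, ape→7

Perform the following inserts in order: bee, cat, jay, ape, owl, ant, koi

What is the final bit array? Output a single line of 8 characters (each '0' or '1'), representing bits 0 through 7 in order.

Start: bits=00000000
After insert 'bee': sets bits 0 -> bits=10000000
After insert 'cat': sets bits 3 7 -> bits=10010001
After insert 'jay': sets bits 0 5 -> bits=10010101
After insert 'ape': sets bits 7 -> bits=10010101
After insert 'owl': sets bits 1 4 -> bits=11011101
After insert 'ant': sets bits 2 7 -> bits=11111101
After insert 'koi': sets bits 1 -> bits=11111101

Answer: 11111101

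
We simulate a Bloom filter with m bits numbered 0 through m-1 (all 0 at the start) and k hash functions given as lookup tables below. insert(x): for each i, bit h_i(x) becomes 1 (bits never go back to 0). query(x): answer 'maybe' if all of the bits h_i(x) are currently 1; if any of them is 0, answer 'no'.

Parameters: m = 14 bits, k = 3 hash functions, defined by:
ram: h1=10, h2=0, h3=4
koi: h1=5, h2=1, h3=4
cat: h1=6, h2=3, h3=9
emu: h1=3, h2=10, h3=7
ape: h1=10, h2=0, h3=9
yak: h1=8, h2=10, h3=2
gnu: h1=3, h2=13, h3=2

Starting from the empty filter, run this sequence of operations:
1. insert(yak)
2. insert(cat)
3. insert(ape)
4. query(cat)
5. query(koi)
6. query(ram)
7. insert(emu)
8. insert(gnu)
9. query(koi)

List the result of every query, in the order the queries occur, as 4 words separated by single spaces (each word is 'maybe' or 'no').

Start: bits=00000000000000
Op 1: insert yak -> sets bits 2 8 10 -> bits=00100000101000
Op 2: insert cat -> sets bits 3 6 9 -> bits=00110010111000
Op 3: insert ape -> sets bits 0 9 10 -> bits=10110010111000
Op 4: query cat -> checks bit3=1, bit6=1, bit9=1 (all 1) -> maybe
Op 5: query koi -> checks bit1=0, bit4=0, bit5=0 (has a 0) -> no
Op 6: query ram -> checks bit0=1, bit4=0, bit10=1 (has a 0) -> no
Op 7: insert emu -> sets bits 3 7 10 -> bits=10110011111000
Op 8: insert gnu -> sets bits 2 3 13 -> bits=10110011111001
Op 9: query koi -> checks bit1=0, bit4=0, bit5=0 (has a 0) -> no
Query results in order: maybe no no no

Answer: maybe no no no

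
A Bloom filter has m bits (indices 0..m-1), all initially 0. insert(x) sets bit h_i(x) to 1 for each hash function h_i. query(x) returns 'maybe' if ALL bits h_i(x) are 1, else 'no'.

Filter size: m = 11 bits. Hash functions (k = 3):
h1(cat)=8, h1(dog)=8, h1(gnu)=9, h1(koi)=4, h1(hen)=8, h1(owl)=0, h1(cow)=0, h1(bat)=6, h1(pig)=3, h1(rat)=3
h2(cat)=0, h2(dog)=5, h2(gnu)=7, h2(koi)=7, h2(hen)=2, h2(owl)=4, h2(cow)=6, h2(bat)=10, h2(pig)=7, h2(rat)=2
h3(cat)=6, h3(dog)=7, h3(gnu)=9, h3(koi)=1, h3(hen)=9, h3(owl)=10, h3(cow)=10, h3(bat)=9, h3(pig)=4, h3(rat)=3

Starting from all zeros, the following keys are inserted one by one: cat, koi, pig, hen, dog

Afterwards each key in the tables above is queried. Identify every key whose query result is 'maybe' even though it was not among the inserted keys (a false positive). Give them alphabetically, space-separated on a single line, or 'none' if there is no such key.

Start: bits=00000000000
After insert 'cat': sets bits 0 6 8 -> bits=10000010100
After insert 'koi': sets bits 1 4 7 -> bits=11001011100
After insert 'pig': sets bits 3 4 7 -> bits=11011011100
After insert 'hen': sets bits 2 8 9 -> bits=11111011110
After insert 'dog': sets bits 5 7 8 -> bits=11111111110
Not inserted: bat cow gnu owl rat — query each against bits=11111111110:
query bat: checks bit6=1, bit9=1, bit10=0 (has a 0) -> no => not a false positive
query cow: checks bit0=1, bit6=1, bit10=0 (has a 0) -> no => not a false positive
query gnu: checks bit7=1, bit9=1 (all 1) -> maybe => FALSE POSITIVE
query owl: checks bit0=1, bit4=1, bit10=0 (has a 0) -> no => not a false positive
query rat: checks bit2=1, bit3=1 (all 1) -> maybe => FALSE POSITIVE
False positives (alphabetical): gnu rat

Answer: gnu rat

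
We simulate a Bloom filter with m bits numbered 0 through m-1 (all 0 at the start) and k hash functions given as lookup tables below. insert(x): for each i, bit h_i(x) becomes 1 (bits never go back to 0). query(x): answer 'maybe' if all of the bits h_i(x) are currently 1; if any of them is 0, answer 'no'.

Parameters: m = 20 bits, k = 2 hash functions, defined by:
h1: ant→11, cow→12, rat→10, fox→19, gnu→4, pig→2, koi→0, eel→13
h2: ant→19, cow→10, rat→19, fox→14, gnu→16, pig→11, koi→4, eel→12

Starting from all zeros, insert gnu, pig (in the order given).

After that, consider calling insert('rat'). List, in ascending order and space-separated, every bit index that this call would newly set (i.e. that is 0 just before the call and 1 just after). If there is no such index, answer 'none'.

Answer: 10 19

Derivation:
Start: bits=00000000000000000000
After insert 'gnu': sets bits 4 16 -> bits=00001000000000001000
After insert 'pig': sets bits 2 11 -> bits=00101000000100001000
insert 'rat' would touch bits 10 19; currently bit10=0, bit19=0
Bits that are 0 among those (would change 0->1): 10 19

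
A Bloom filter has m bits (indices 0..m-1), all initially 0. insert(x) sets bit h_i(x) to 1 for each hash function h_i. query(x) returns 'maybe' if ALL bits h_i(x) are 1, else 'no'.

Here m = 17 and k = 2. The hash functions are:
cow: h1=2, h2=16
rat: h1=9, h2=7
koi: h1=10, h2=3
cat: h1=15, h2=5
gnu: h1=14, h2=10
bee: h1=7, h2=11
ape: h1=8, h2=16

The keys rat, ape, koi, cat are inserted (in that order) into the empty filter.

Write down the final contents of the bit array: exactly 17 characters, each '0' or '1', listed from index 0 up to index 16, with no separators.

Start: bits=00000000000000000
After insert 'rat': sets bits 7 9 -> bits=00000001010000000
After insert 'ape': sets bits 8 16 -> bits=00000001110000001
After insert 'koi': sets bits 3 10 -> bits=00010001111000001
After insert 'cat': sets bits 5 15 -> bits=00010101111000011

Answer: 00010101111000011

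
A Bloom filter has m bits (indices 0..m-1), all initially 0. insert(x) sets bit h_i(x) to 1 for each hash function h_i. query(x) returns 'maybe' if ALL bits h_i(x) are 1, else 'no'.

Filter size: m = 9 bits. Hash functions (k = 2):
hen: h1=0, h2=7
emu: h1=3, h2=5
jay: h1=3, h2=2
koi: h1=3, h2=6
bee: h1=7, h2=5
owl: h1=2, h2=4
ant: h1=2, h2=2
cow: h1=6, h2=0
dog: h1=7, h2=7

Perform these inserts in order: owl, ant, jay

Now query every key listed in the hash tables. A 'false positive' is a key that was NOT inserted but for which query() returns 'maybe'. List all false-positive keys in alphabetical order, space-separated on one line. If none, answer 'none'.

Start: bits=000000000
After insert 'owl': sets bits 2 4 -> bits=001010000
After insert 'ant': sets bits 2 -> bits=001010000
After insert 'jay': sets bits 2 3 -> bits=001110000
Not inserted: bee cow dog emu hen koi — query each against bits=001110000:
query bee: checks bit5=0, bit7=0 (has a 0) -> no => not a false positive
query cow: checks bit0=0, bit6=0 (has a 0) -> no => not a false positive
query dog: checks bit7=0 (has a 0) -> no => not a false positive
query emu: checks bit3=1, bit5=0 (has a 0) -> no => not a false positive
query hen: checks bit0=0, bit7=0 (has a 0) -> no => not a false positive
query koi: checks bit3=1, bit6=0 (has a 0) -> no => not a false positive
False positives (alphabetical): none

Answer: none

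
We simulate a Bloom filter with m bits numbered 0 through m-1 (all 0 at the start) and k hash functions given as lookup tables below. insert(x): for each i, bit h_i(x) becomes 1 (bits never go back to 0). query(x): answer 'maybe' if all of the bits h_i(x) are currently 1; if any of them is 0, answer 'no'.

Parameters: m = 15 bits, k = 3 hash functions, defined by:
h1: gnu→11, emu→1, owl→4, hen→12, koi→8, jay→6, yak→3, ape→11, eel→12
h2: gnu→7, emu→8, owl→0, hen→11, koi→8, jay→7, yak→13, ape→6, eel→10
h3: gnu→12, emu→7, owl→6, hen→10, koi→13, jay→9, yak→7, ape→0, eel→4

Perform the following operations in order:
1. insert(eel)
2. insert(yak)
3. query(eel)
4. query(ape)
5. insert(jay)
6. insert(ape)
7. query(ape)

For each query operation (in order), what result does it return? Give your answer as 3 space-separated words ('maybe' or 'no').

Start: bits=000000000000000
Op 1: insert eel -> sets bits 4 10 12 -> bits=000010000010100
Op 2: insert yak -> sets bits 3 7 13 -> bits=000110010010110
Op 3: query eel -> checks bit4=1, bit10=1, bit12=1 (all 1) -> maybe
Op 4: query ape -> checks bit0=0, bit6=0, bit11=0 (has a 0) -> no
Op 5: insert jay -> sets bits 6 7 9 -> bits=000110110110110
Op 6: insert ape -> sets bits 0 6 11 -> bits=100110110111110
Op 7: query ape -> checks bit0=1, bit6=1, bit11=1 (all 1) -> maybe
Query results in order: maybe no maybe

Answer: maybe no maybe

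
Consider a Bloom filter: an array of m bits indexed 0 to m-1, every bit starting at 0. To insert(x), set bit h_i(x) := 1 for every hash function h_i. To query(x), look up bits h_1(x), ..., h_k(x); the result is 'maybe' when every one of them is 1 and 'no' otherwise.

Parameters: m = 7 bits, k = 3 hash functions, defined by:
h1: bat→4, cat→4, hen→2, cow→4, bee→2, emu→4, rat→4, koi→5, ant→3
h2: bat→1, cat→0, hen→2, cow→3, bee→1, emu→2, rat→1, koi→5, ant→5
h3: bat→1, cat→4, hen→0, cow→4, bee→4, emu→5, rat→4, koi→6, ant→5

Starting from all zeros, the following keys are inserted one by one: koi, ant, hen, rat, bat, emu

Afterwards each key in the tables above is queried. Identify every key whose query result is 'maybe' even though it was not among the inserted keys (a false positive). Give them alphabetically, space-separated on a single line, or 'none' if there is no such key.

Start: bits=0000000
After insert 'koi': sets bits 5 6 -> bits=0000011
After insert 'ant': sets bits 3 5 -> bits=0001011
After insert 'hen': sets bits 0 2 -> bits=1011011
After insert 'rat': sets bits 1 4 -> bits=1111111
After insert 'bat': sets bits 1 4 -> bits=1111111
After insert 'emu': sets bits 2 4 5 -> bits=1111111
Not inserted: bee cat cow — query each against bits=1111111:
query bee: checks bit1=1, bit2=1, bit4=1 (all 1) -> maybe => FALSE POSITIVE
query cat: checks bit0=1, bit4=1 (all 1) -> maybe => FALSE POSITIVE
query cow: checks bit3=1, bit4=1 (all 1) -> maybe => FALSE POSITIVE
False positives (alphabetical): bee cat cow

Answer: bee cat cow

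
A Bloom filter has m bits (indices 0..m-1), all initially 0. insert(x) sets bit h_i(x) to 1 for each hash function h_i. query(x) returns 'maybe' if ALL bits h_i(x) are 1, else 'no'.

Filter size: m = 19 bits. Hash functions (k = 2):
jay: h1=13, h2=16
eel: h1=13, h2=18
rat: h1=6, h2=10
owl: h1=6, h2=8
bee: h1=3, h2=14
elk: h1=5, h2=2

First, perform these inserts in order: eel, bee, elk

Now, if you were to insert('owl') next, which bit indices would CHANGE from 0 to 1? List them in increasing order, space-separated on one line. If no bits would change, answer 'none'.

Answer: 6 8

Derivation:
Start: bits=0000000000000000000
After insert 'eel': sets bits 13 18 -> bits=0000000000000100001
After insert 'bee': sets bits 3 14 -> bits=0001000000000110001
After insert 'elk': sets bits 2 5 -> bits=0011010000000110001
insert 'owl' would touch bits 6 8; currently bit6=0, bit8=0
Bits that are 0 among those (would change 0->1): 6 8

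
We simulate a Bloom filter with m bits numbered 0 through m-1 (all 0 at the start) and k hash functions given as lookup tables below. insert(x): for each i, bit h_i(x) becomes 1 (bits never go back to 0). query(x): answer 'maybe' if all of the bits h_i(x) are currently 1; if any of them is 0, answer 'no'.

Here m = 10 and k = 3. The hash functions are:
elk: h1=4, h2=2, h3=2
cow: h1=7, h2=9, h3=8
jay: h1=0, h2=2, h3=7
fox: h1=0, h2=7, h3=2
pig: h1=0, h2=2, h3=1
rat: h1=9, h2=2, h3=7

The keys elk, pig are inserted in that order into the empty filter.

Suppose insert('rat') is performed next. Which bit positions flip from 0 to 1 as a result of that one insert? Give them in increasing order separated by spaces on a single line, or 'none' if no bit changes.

Start: bits=0000000000
After insert 'elk': sets bits 2 4 -> bits=0010100000
After insert 'pig': sets bits 0 1 2 -> bits=1110100000
insert 'rat' would touch bits 2 7 9; currently bit2=1, bit7=0, bit9=0
Bits that are 0 among those (would change 0->1): 7 9

Answer: 7 9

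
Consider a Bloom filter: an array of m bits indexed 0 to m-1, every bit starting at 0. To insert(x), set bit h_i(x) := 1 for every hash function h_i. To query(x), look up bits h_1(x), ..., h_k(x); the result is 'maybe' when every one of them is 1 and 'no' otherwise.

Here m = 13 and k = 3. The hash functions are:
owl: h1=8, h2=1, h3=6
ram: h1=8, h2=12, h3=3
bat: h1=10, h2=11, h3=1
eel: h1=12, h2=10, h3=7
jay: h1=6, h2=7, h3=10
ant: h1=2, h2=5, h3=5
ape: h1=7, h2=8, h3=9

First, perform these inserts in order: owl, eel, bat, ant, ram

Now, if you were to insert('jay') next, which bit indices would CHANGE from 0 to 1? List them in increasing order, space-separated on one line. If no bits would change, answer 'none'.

Start: bits=0000000000000
After insert 'owl': sets bits 1 6 8 -> bits=0100001010000
After insert 'eel': sets bits 7 10 12 -> bits=0100001110101
After insert 'bat': sets bits 1 10 11 -> bits=0100001110111
After insert 'ant': sets bits 2 5 -> bits=0110011110111
After insert 'ram': sets bits 3 8 12 -> bits=0111011110111
insert 'jay' would touch bits 6 7 10; currently bit6=1, bit7=1, bit10=1
Bits that are 0 among those (would change 0->1): none

Answer: none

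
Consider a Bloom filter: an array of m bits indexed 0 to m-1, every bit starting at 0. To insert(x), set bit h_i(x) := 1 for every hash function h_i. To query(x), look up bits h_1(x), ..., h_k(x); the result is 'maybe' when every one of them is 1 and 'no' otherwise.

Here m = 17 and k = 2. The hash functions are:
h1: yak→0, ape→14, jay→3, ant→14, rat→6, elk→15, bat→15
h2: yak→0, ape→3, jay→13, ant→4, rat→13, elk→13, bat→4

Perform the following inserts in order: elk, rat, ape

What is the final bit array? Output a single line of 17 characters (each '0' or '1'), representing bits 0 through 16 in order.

Start: bits=00000000000000000
After insert 'elk': sets bits 13 15 -> bits=00000000000001010
After insert 'rat': sets bits 6 13 -> bits=00000010000001010
After insert 'ape': sets bits 3 14 -> bits=00010010000001110

Answer: 00010010000001110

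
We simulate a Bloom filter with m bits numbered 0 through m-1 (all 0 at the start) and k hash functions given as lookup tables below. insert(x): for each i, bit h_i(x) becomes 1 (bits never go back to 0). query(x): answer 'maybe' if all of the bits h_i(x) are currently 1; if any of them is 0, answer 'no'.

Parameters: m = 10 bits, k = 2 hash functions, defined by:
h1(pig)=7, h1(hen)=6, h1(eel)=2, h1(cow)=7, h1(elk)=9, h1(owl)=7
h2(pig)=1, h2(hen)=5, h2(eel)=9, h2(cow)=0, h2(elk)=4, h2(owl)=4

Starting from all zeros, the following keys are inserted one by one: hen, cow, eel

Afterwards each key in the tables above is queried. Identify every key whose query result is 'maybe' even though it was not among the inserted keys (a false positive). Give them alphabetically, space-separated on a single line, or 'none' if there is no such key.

Start: bits=0000000000
After insert 'hen': sets bits 5 6 -> bits=0000011000
After insert 'cow': sets bits 0 7 -> bits=1000011100
After insert 'eel': sets bits 2 9 -> bits=1010011101
Not inserted: elk owl pig — query each against bits=1010011101:
query elk: checks bit4=0, bit9=1 (has a 0) -> no => not a false positive
query owl: checks bit4=0, bit7=1 (has a 0) -> no => not a false positive
query pig: checks bit1=0, bit7=1 (has a 0) -> no => not a false positive
False positives (alphabetical): none

Answer: none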